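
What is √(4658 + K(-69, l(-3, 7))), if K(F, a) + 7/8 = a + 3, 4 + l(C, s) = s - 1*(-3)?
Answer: √74658/4 ≈ 68.309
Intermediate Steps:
l(C, s) = -1 + s (l(C, s) = -4 + (s - 1*(-3)) = -4 + (s + 3) = -4 + (3 + s) = -1 + s)
K(F, a) = 17/8 + a (K(F, a) = -7/8 + (a + 3) = -7/8 + (3 + a) = 17/8 + a)
√(4658 + K(-69, l(-3, 7))) = √(4658 + (17/8 + (-1 + 7))) = √(4658 + (17/8 + 6)) = √(4658 + 65/8) = √(37329/8) = √74658/4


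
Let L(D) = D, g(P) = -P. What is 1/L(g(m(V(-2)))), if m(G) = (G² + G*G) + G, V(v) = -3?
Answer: -1/15 ≈ -0.066667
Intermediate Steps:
m(G) = G + 2*G² (m(G) = (G² + G²) + G = 2*G² + G = G + 2*G²)
1/L(g(m(V(-2)))) = 1/(-(-3)*(1 + 2*(-3))) = 1/(-(-3)*(1 - 6)) = 1/(-(-3)*(-5)) = 1/(-1*15) = 1/(-15) = -1/15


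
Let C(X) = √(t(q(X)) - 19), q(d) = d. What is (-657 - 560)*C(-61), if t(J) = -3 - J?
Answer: -1217*√39 ≈ -7600.2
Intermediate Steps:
C(X) = √(-22 - X) (C(X) = √((-3 - X) - 19) = √(-22 - X))
(-657 - 560)*C(-61) = (-657 - 560)*√(-22 - 1*(-61)) = -1217*√(-22 + 61) = -1217*√39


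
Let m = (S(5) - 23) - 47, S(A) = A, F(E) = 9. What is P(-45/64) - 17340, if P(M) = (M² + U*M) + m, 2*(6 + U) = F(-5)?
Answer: -71284535/4096 ≈ -17403.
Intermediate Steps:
U = -3/2 (U = -6 + (½)*9 = -6 + 9/2 = -3/2 ≈ -1.5000)
m = -65 (m = (5 - 23) - 47 = -18 - 47 = -65)
P(M) = -65 + M² - 3*M/2 (P(M) = (M² - 3*M/2) - 65 = -65 + M² - 3*M/2)
P(-45/64) - 17340 = (-65 + (-45/64)² - (-135)/(2*64)) - 17340 = (-65 + (-45*1/64)² - (-135)/(2*64)) - 17340 = (-65 + (-45/64)² - 3/2*(-45/64)) - 17340 = (-65 + 2025/4096 + 135/128) - 17340 = -259895/4096 - 17340 = -71284535/4096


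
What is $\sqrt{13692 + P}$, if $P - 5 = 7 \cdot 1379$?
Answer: $5 \sqrt{934} \approx 152.81$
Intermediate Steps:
$P = 9658$ ($P = 5 + 7 \cdot 1379 = 5 + 9653 = 9658$)
$\sqrt{13692 + P} = \sqrt{13692 + 9658} = \sqrt{23350} = 5 \sqrt{934}$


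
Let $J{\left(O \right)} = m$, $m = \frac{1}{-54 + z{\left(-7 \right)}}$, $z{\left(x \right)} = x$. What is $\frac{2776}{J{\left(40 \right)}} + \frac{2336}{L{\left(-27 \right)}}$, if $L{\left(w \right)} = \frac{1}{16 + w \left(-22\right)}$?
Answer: $1255624$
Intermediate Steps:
$L{\left(w \right)} = \frac{1}{16 - 22 w}$
$m = - \frac{1}{61}$ ($m = \frac{1}{-54 - 7} = \frac{1}{-61} = - \frac{1}{61} \approx -0.016393$)
$J{\left(O \right)} = - \frac{1}{61}$
$\frac{2776}{J{\left(40 \right)}} + \frac{2336}{L{\left(-27 \right)}} = \frac{2776}{- \frac{1}{61}} + \frac{2336}{\left(-1\right) \frac{1}{-16 + 22 \left(-27\right)}} = 2776 \left(-61\right) + \frac{2336}{\left(-1\right) \frac{1}{-16 - 594}} = -169336 + \frac{2336}{\left(-1\right) \frac{1}{-610}} = -169336 + \frac{2336}{\left(-1\right) \left(- \frac{1}{610}\right)} = -169336 + 2336 \frac{1}{\frac{1}{610}} = -169336 + 2336 \cdot 610 = -169336 + 1424960 = 1255624$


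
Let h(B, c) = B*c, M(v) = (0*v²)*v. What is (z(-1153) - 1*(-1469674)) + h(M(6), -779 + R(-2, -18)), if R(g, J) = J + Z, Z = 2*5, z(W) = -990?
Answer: 1468684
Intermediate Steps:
Z = 10
M(v) = 0 (M(v) = 0*v = 0)
R(g, J) = 10 + J (R(g, J) = J + 10 = 10 + J)
(z(-1153) - 1*(-1469674)) + h(M(6), -779 + R(-2, -18)) = (-990 - 1*(-1469674)) + 0*(-779 + (10 - 18)) = (-990 + 1469674) + 0*(-779 - 8) = 1468684 + 0*(-787) = 1468684 + 0 = 1468684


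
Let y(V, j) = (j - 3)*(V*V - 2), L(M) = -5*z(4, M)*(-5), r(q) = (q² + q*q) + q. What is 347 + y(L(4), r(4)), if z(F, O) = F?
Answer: 330281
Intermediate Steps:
r(q) = q + 2*q² (r(q) = (q² + q²) + q = 2*q² + q = q + 2*q²)
L(M) = 100 (L(M) = -5*4*(-5) = -20*(-5) = 100)
y(V, j) = (-3 + j)*(-2 + V²) (y(V, j) = (-3 + j)*(V² - 2) = (-3 + j)*(-2 + V²))
347 + y(L(4), r(4)) = 347 + (6 - 3*100² - 8*(1 + 2*4) + (4*(1 + 2*4))*100²) = 347 + (6 - 3*10000 - 8*(1 + 8) + (4*(1 + 8))*10000) = 347 + (6 - 30000 - 8*9 + (4*9)*10000) = 347 + (6 - 30000 - 2*36 + 36*10000) = 347 + (6 - 30000 - 72 + 360000) = 347 + 329934 = 330281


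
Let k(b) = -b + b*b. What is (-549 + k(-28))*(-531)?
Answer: -139653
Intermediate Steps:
k(b) = b² - b (k(b) = -b + b² = b² - b)
(-549 + k(-28))*(-531) = (-549 - 28*(-1 - 28))*(-531) = (-549 - 28*(-29))*(-531) = (-549 + 812)*(-531) = 263*(-531) = -139653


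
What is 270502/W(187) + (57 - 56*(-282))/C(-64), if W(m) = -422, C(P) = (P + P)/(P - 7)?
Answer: 1043231/128 ≈ 8150.2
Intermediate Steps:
C(P) = 2*P/(-7 + P) (C(P) = (2*P)/(-7 + P) = 2*P/(-7 + P))
270502/W(187) + (57 - 56*(-282))/C(-64) = 270502/(-422) + (57 - 56*(-282))/((2*(-64)/(-7 - 64))) = 270502*(-1/422) + (57 + 15792)/((2*(-64)/(-71))) = -641 + 15849/((2*(-64)*(-1/71))) = -641 + 15849/(128/71) = -641 + 15849*(71/128) = -641 + 1125279/128 = 1043231/128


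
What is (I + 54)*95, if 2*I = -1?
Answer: 10165/2 ≈ 5082.5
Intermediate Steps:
I = -½ (I = (½)*(-1) = -½ ≈ -0.50000)
(I + 54)*95 = (-½ + 54)*95 = (107/2)*95 = 10165/2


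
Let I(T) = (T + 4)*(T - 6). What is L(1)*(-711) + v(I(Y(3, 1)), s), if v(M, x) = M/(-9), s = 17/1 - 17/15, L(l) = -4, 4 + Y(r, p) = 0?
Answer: 2844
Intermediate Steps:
Y(r, p) = -4 (Y(r, p) = -4 + 0 = -4)
I(T) = (-6 + T)*(4 + T) (I(T) = (4 + T)*(-6 + T) = (-6 + T)*(4 + T))
s = 238/15 (s = 17*1 - 17*1/15 = 17 - 17/15 = 238/15 ≈ 15.867)
v(M, x) = -M/9 (v(M, x) = M*(-⅑) = -M/9)
L(1)*(-711) + v(I(Y(3, 1)), s) = -4*(-711) - (-24 + (-4)² - 2*(-4))/9 = 2844 - (-24 + 16 + 8)/9 = 2844 - ⅑*0 = 2844 + 0 = 2844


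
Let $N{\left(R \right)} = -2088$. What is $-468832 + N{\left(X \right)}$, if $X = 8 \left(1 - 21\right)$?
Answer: $-470920$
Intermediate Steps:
$X = -160$ ($X = 8 \left(-20\right) = -160$)
$-468832 + N{\left(X \right)} = -468832 - 2088 = -470920$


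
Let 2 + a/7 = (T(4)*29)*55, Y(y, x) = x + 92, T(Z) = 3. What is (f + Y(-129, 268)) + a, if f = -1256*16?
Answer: 13745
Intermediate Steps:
Y(y, x) = 92 + x
f = -20096
a = 33481 (a = -14 + 7*((3*29)*55) = -14 + 7*(87*55) = -14 + 7*4785 = -14 + 33495 = 33481)
(f + Y(-129, 268)) + a = (-20096 + (92 + 268)) + 33481 = (-20096 + 360) + 33481 = -19736 + 33481 = 13745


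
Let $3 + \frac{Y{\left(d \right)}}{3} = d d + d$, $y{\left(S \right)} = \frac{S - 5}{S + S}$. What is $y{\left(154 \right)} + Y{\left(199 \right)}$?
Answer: $\frac{36772577}{308} \approx 1.1939 \cdot 10^{5}$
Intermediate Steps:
$y{\left(S \right)} = \frac{-5 + S}{2 S}$
$Y{\left(d \right)} = -9 + 3 d + 3 d^{2}$ ($Y{\left(d \right)} = -9 + 3 \left(d d + d\right) = -9 + 3 \left(d^{2} + d\right) = -9 + 3 \left(d + d^{2}\right) = -9 + \left(3 d + 3 d^{2}\right) = -9 + 3 d + 3 d^{2}$)
$y{\left(154 \right)} + Y{\left(199 \right)} = \frac{-5 + 154}{2 \cdot 154} + \left(-9 + 3 \cdot 199 + 3 \cdot 199^{2}\right) = \frac{1}{2} \cdot \frac{1}{154} \cdot 149 + \left(-9 + 597 + 3 \cdot 39601\right) = \frac{149}{308} + \left(-9 + 597 + 118803\right) = \frac{149}{308} + 119391 = \frac{36772577}{308}$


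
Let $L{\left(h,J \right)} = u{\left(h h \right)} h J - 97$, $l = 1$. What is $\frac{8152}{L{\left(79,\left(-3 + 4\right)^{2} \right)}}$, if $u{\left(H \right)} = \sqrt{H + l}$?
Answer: $\frac{790744}{38946913} + \frac{644008 \sqrt{6242}}{38946913} \approx 1.3267$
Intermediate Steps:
$u{\left(H \right)} = \sqrt{1 + H}$ ($u{\left(H \right)} = \sqrt{H + 1} = \sqrt{1 + H}$)
$L{\left(h,J \right)} = -97 + J h \sqrt{1 + h^{2}}$ ($L{\left(h,J \right)} = \sqrt{1 + h h} h J - 97 = \sqrt{1 + h^{2}} h J - 97 = h \sqrt{1 + h^{2}} J - 97 = J h \sqrt{1 + h^{2}} - 97 = -97 + J h \sqrt{1 + h^{2}}$)
$\frac{8152}{L{\left(79,\left(-3 + 4\right)^{2} \right)}} = \frac{8152}{-97 + \left(-3 + 4\right)^{2} \cdot 79 \sqrt{1 + 79^{2}}} = \frac{8152}{-97 + 1^{2} \cdot 79 \sqrt{1 + 6241}} = \frac{8152}{-97 + 1 \cdot 79 \sqrt{6242}} = \frac{8152}{-97 + 79 \sqrt{6242}}$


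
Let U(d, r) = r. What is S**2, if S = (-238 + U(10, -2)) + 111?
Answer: 16641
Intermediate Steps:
S = -129 (S = (-238 - 2) + 111 = -240 + 111 = -129)
S**2 = (-129)**2 = 16641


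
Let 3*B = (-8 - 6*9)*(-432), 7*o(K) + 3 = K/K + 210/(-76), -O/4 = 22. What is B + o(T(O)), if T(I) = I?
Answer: 2374667/266 ≈ 8927.3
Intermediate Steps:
O = -88 (O = -4*22 = -88)
o(K) = -181/266 (o(K) = -3/7 + (K/K + 210/(-76))/7 = -3/7 + (1 + 210*(-1/76))/7 = -3/7 + (1 - 105/38)/7 = -3/7 + (⅐)*(-67/38) = -3/7 - 67/266 = -181/266)
B = 8928 (B = ((-8 - 6*9)*(-432))/3 = ((-8 - 54)*(-432))/3 = (-62*(-432))/3 = (⅓)*26784 = 8928)
B + o(T(O)) = 8928 - 181/266 = 2374667/266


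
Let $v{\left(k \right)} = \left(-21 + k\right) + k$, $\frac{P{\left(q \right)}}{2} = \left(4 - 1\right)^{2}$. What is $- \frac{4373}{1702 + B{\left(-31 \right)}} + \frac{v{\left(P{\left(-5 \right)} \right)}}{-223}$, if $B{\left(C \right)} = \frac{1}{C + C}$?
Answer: $- \frac{62043943}{23531629} \approx -2.6366$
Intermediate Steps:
$P{\left(q \right)} = 18$ ($P{\left(q \right)} = 2 \left(4 - 1\right)^{2} = 2 \cdot 3^{2} = 2 \cdot 9 = 18$)
$B{\left(C \right)} = \frac{1}{2 C}$
$v{\left(k \right)} = -21 + 2 k$
$- \frac{4373}{1702 + B{\left(-31 \right)}} + \frac{v{\left(P{\left(-5 \right)} \right)}}{-223} = - \frac{4373}{1702 + \frac{1}{2 \left(-31\right)}} + \frac{-21 + 2 \cdot 18}{-223} = - \frac{4373}{1702 + \frac{1}{2} \left(- \frac{1}{31}\right)} + \left(-21 + 36\right) \left(- \frac{1}{223}\right) = - \frac{4373}{1702 - \frac{1}{62}} + 15 \left(- \frac{1}{223}\right) = - \frac{4373}{\frac{105523}{62}} - \frac{15}{223} = \left(-4373\right) \frac{62}{105523} - \frac{15}{223} = - \frac{271126}{105523} - \frac{15}{223} = - \frac{62043943}{23531629}$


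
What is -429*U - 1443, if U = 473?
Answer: -204360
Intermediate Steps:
-429*U - 1443 = -429*473 - 1443 = -202917 - 1443 = -204360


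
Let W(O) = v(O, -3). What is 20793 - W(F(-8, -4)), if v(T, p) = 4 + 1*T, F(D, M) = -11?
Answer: 20800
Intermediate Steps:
v(T, p) = 4 + T
W(O) = 4 + O
20793 - W(F(-8, -4)) = 20793 - (4 - 11) = 20793 - 1*(-7) = 20793 + 7 = 20800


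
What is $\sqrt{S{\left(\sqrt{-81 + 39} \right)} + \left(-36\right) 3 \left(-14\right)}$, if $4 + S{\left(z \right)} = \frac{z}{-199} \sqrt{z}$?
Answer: $\frac{\sqrt{59718308 - 199 \left(-42\right)^{\frac{3}{4}}}}{199} \approx 38.834 - 0.0007548 i$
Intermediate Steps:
$S{\left(z \right)} = -4 - \frac{z^{\frac{3}{2}}}{199}$ ($S{\left(z \right)} = -4 + \frac{z}{-199} \sqrt{z} = -4 + z \left(- \frac{1}{199}\right) \sqrt{z} = -4 + - \frac{z}{199} \sqrt{z} = -4 - \frac{z^{\frac{3}{2}}}{199}$)
$\sqrt{S{\left(\sqrt{-81 + 39} \right)} + \left(-36\right) 3 \left(-14\right)} = \sqrt{\left(-4 - \frac{\left(\sqrt{-81 + 39}\right)^{\frac{3}{2}}}{199}\right) + \left(-36\right) 3 \left(-14\right)} = \sqrt{\left(-4 - \frac{\left(\sqrt{-42}\right)^{\frac{3}{2}}}{199}\right) - -1512} = \sqrt{\left(-4 - \frac{\left(i \sqrt{42}\right)^{\frac{3}{2}}}{199}\right) + 1512} = \sqrt{\left(-4 - \frac{42^{\frac{3}{4}} i^{\frac{3}{2}}}{199}\right) + 1512} = \sqrt{1508 - \frac{42^{\frac{3}{4}} i^{\frac{3}{2}}}{199}}$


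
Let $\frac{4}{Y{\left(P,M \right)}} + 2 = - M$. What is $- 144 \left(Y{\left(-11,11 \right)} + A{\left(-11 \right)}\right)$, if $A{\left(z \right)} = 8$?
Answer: $- \frac{14400}{13} \approx -1107.7$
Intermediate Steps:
$Y{\left(P,M \right)} = \frac{4}{-2 - M}$
$- 144 \left(Y{\left(-11,11 \right)} + A{\left(-11 \right)}\right) = - 144 \left(- \frac{4}{2 + 11} + 8\right) = - 144 \left(- \frac{4}{13} + 8\right) = \left(-144\right) \frac{100}{13} = - \frac{14400}{13}$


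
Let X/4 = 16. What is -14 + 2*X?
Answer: 114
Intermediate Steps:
X = 64 (X = 4*16 = 64)
-14 + 2*X = -14 + 2*64 = -14 + 128 = 114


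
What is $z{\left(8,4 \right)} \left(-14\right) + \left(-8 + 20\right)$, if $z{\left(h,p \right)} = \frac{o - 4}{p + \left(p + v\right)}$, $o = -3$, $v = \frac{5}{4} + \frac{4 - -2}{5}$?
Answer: $\frac{4468}{209} \approx 21.378$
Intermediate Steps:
$v = \frac{49}{20}$ ($v = 5 \cdot \frac{1}{4} + \left(4 + 2\right) \frac{1}{5} = \frac{5}{4} + 6 \cdot \frac{1}{5} = \frac{5}{4} + \frac{6}{5} = \frac{49}{20} \approx 2.45$)
$z{\left(h,p \right)} = - \frac{7}{\frac{49}{20} + 2 p}$ ($z{\left(h,p \right)} = \frac{-3 - 4}{p + \left(p + \frac{49}{20}\right)} = - \frac{7}{p + \left(\frac{49}{20} + p\right)} = - \frac{7}{\frac{49}{20} + 2 p}$)
$z{\left(8,4 \right)} \left(-14\right) + \left(-8 + 20\right) = - \frac{140}{49 + 40 \cdot 4} \left(-14\right) + \left(-8 + 20\right) = - \frac{140}{49 + 160} \left(-14\right) + 12 = - \frac{140}{209} \left(-14\right) + 12 = \left(-140\right) \frac{1}{209} \left(-14\right) + 12 = \left(- \frac{140}{209}\right) \left(-14\right) + 12 = \frac{1960}{209} + 12 = \frac{4468}{209}$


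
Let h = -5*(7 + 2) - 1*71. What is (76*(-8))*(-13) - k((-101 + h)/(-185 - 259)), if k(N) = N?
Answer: 3509159/444 ≈ 7903.5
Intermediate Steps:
h = -116 (h = -5*9 - 71 = -45 - 71 = -116)
(76*(-8))*(-13) - k((-101 + h)/(-185 - 259)) = (76*(-8))*(-13) - (-101 - 116)/(-185 - 259) = -608*(-13) - (-217)/(-444) = 7904 - (-217)*(-1)/444 = 7904 - 1*217/444 = 7904 - 217/444 = 3509159/444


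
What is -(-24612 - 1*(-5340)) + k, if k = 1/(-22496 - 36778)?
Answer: 1142328527/59274 ≈ 19272.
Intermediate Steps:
k = -1/59274 (k = 1/(-59274) = -1/59274 ≈ -1.6871e-5)
-(-24612 - 1*(-5340)) + k = -(-24612 - 1*(-5340)) - 1/59274 = -(-24612 + 5340) - 1/59274 = -1*(-19272) - 1/59274 = 19272 - 1/59274 = 1142328527/59274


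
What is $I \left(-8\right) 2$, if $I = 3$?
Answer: $-48$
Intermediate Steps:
$I \left(-8\right) 2 = 3 \left(-8\right) 2 = \left(-24\right) 2 = -48$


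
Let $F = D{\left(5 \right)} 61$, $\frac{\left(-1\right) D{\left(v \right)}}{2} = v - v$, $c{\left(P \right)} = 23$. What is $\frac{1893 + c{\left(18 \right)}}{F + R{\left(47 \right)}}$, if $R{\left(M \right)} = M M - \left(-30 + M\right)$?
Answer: $\frac{479}{548} \approx 0.87409$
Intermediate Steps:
$D{\left(v \right)} = 0$ ($D{\left(v \right)} = - 2 \left(v - v\right) = \left(-2\right) 0 = 0$)
$R{\left(M \right)} = 30 + M^{2} - M$ ($R{\left(M \right)} = M^{2} - \left(-30 + M\right) = 30 + M^{2} - M$)
$F = 0$ ($F = 0 \cdot 61 = 0$)
$\frac{1893 + c{\left(18 \right)}}{F + R{\left(47 \right)}} = \frac{1893 + 23}{0 + \left(30 + 47^{2} - 47\right)} = \frac{1916}{0 + \left(30 + 2209 - 47\right)} = \frac{1916}{0 + 2192} = \frac{1916}{2192} = 1916 \cdot \frac{1}{2192} = \frac{479}{548}$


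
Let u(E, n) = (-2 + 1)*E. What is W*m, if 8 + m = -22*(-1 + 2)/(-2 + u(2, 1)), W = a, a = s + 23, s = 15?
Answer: -95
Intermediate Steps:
u(E, n) = -E
a = 38 (a = 15 + 23 = 38)
W = 38
m = -5/2 (m = -8 - 22*(-1 + 2)/(-2 - 1*2) = -8 - 22/(-2 - 2) = -8 - 22/(-4) = -8 - 22*(-1)/4 = -8 - 22*(-¼) = -8 + 11/2 = -5/2 ≈ -2.5000)
W*m = 38*(-5/2) = -95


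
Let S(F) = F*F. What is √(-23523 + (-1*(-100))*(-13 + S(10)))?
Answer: 9*I*√183 ≈ 121.75*I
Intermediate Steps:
S(F) = F²
√(-23523 + (-1*(-100))*(-13 + S(10))) = √(-23523 + (-1*(-100))*(-13 + 10²)) = √(-23523 + 100*(-13 + 100)) = √(-23523 + 100*87) = √(-23523 + 8700) = √(-14823) = 9*I*√183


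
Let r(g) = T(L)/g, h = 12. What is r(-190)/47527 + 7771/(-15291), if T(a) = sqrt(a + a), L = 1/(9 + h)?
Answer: -7771/15291 - sqrt(42)/189632730 ≈ -0.50821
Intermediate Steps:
L = 1/21 (L = 1/(9 + 12) = 1/21 ≈ 0.047619)
T(a) = sqrt(2)*sqrt(a) (T(a) = sqrt(2*a) = sqrt(2)*sqrt(a))
r(g) = sqrt(42)/(21*g) (r(g) = (sqrt(2)*sqrt(1/21))/g = (sqrt(2)*(sqrt(21)/21))/g = (sqrt(42)/21)/g = sqrt(42)/(21*g))
r(-190)/47527 + 7771/(-15291) = ((1/21)*sqrt(42)/(-190))/47527 + 7771/(-15291) = ((1/21)*sqrt(42)*(-1/190))*(1/47527) + 7771*(-1/15291) = -sqrt(42)/3990*(1/47527) - 7771/15291 = -sqrt(42)/189632730 - 7771/15291 = -7771/15291 - sqrt(42)/189632730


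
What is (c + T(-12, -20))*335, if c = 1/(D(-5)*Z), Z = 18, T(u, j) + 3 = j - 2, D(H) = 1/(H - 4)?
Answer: -17085/2 ≈ -8542.5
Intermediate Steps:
D(H) = 1/(-4 + H)
T(u, j) = -5 + j (T(u, j) = -3 + (j - 2) = -3 + (-2 + j) = -5 + j)
c = -1/2 (c = 1/(18/(-4 - 5)) = 1/(18/(-9)) = 1/(-1/9*18) = 1/(-2) = -1/2 ≈ -0.50000)
(c + T(-12, -20))*335 = (-1/2 + (-5 - 20))*335 = (-1/2 - 25)*335 = -51/2*335 = -17085/2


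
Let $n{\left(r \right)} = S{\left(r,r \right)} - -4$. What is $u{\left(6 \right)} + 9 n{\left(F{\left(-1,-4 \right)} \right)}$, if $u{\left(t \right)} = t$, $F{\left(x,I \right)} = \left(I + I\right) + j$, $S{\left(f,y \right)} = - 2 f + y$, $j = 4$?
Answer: $78$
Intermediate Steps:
$S{\left(f,y \right)} = y - 2 f$
$F{\left(x,I \right)} = 4 + 2 I$ ($F{\left(x,I \right)} = \left(I + I\right) + 4 = 2 I + 4 = 4 + 2 I$)
$n{\left(r \right)} = 4 - r$ ($n{\left(r \right)} = \left(r - 2 r\right) - -4 = - r + 4 = 4 - r$)
$u{\left(6 \right)} + 9 n{\left(F{\left(-1,-4 \right)} \right)} = 6 + 9 \left(4 - \left(4 + 2 \left(-4\right)\right)\right) = 6 + 9 \left(4 - \left(4 - 8\right)\right) = 6 + 9 \left(4 - -4\right) = 6 + 9 \left(4 + 4\right) = 6 + 9 \cdot 8 = 6 + 72 = 78$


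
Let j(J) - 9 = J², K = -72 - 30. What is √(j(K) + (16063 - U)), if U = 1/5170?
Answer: 3*√78630483470/5170 ≈ 162.71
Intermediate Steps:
K = -102
U = 1/5170 ≈ 0.00019342
j(J) = 9 + J²
√(j(K) + (16063 - U)) = √((9 + (-102)²) + (16063 - 1*1/5170)) = √((9 + 10404) + (16063 - 1/5170)) = √(10413 + 83045709/5170) = √(136880919/5170) = 3*√78630483470/5170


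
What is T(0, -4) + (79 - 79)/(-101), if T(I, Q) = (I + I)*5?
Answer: 0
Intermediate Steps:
T(I, Q) = 10*I (T(I, Q) = (2*I)*5 = 10*I)
T(0, -4) + (79 - 79)/(-101) = 10*0 + (79 - 79)/(-101) = 0 - 1/101*0 = 0 + 0 = 0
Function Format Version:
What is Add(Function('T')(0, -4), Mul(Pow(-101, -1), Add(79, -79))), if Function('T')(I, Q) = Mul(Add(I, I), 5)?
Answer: 0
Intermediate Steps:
Function('T')(I, Q) = Mul(10, I) (Function('T')(I, Q) = Mul(Mul(2, I), 5) = Mul(10, I))
Add(Function('T')(0, -4), Mul(Pow(-101, -1), Add(79, -79))) = Add(Mul(10, 0), Mul(Pow(-101, -1), Add(79, -79))) = Add(0, Mul(Rational(-1, 101), 0)) = Add(0, 0) = 0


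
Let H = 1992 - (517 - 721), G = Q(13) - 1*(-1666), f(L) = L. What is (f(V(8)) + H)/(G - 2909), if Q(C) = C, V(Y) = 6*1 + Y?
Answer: -221/123 ≈ -1.7967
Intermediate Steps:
V(Y) = 6 + Y
G = 1679 (G = 13 - 1*(-1666) = 13 + 1666 = 1679)
H = 2196 (H = 1992 - 1*(-204) = 1992 + 204 = 2196)
(f(V(8)) + H)/(G - 2909) = ((6 + 8) + 2196)/(1679 - 2909) = (14 + 2196)/(-1230) = 2210*(-1/1230) = -221/123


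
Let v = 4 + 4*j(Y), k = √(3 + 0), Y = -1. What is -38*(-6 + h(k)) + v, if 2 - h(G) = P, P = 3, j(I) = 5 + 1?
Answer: 294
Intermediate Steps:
j(I) = 6
k = √3 ≈ 1.7320
v = 28 (v = 4 + 4*6 = 4 + 24 = 28)
h(G) = -1 (h(G) = 2 - 1*3 = 2 - 3 = -1)
-38*(-6 + h(k)) + v = -38*(-6 - 1) + 28 = -38*(-7) + 28 = 266 + 28 = 294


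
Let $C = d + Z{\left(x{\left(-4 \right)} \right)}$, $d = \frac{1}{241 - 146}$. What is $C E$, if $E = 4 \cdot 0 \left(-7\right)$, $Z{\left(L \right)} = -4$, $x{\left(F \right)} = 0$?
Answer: $0$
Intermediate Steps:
$d = \frac{1}{95} \approx 0.010526$
$C = - \frac{379}{95}$ ($C = \frac{1}{95} - 4 = - \frac{379}{95} \approx -3.9895$)
$E = 0$ ($E = 0 \left(-7\right) = 0$)
$C E = \left(- \frac{379}{95}\right) 0 = 0$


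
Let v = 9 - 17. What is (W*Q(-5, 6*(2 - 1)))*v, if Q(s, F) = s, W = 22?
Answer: 880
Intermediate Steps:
v = -8
(W*Q(-5, 6*(2 - 1)))*v = (22*(-5))*(-8) = -110*(-8) = 880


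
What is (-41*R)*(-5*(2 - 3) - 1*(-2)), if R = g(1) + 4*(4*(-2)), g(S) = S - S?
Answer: 9184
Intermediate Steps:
g(S) = 0
R = -32 (R = 0 + 4*(4*(-2)) = 0 + 4*(-8) = 0 - 32 = -32)
(-41*R)*(-5*(2 - 3) - 1*(-2)) = (-41*(-32))*(-5*(2 - 3) - 1*(-2)) = 1312*(-5*(-1) + 2) = 1312*(5 + 2) = 1312*7 = 9184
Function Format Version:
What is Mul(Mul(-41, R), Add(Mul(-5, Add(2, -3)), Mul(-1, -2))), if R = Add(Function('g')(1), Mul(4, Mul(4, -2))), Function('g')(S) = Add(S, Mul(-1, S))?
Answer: 9184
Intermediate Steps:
Function('g')(S) = 0
R = -32 (R = Add(0, Mul(4, Mul(4, -2))) = Add(0, Mul(4, -8)) = Add(0, -32) = -32)
Mul(Mul(-41, R), Add(Mul(-5, Add(2, -3)), Mul(-1, -2))) = Mul(Mul(-41, -32), Add(Mul(-5, Add(2, -3)), Mul(-1, -2))) = Mul(1312, Add(Mul(-5, -1), 2)) = Mul(1312, Add(5, 2)) = Mul(1312, 7) = 9184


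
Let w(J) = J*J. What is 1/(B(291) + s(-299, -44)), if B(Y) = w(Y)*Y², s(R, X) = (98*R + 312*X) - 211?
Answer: 1/7170828520 ≈ 1.3945e-10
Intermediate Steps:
s(R, X) = -211 + 98*R + 312*X
w(J) = J²
B(Y) = Y⁴ (B(Y) = Y²*Y² = Y⁴)
1/(B(291) + s(-299, -44)) = 1/(291⁴ + (-211 + 98*(-299) + 312*(-44))) = 1/(7170871761 + (-211 - 29302 - 13728)) = 1/(7170871761 - 43241) = 1/7170828520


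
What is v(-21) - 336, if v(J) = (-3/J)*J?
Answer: -339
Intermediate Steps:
v(J) = -3
v(-21) - 336 = -3 - 336 = -339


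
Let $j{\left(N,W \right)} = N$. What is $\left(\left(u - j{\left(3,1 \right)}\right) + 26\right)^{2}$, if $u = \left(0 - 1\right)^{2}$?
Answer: $576$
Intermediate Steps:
$u = 1$ ($u = \left(-1\right)^{2} = 1$)
$\left(\left(u - j{\left(3,1 \right)}\right) + 26\right)^{2} = \left(\left(1 - 3\right) + 26\right)^{2} = \left(-2 + 26\right)^{2} = 24^{2} = 576$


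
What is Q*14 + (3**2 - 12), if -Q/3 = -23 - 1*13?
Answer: 1509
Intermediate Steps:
Q = 108 (Q = -3*(-23 - 1*13) = -3*(-23 - 13) = -3*(-36) = 108)
Q*14 + (3**2 - 12) = 108*14 + (3**2 - 12) = 1512 + (9 - 12) = 1512 - 3 = 1509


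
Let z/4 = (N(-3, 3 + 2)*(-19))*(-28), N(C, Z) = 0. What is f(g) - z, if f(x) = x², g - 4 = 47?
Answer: 2601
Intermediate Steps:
g = 51 (g = 4 + 47 = 51)
z = 0 (z = 4*((0*(-19))*(-28)) = 4*(0*(-28)) = 4*0 = 0)
f(g) - z = 51² - 1*0 = 2601 + 0 = 2601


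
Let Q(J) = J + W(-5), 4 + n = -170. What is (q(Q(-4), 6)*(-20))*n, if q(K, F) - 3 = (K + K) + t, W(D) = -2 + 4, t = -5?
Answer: -20880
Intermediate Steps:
n = -174 (n = -4 - 170 = -174)
W(D) = 2
Q(J) = 2 + J (Q(J) = J + 2 = 2 + J)
q(K, F) = -2 + 2*K (q(K, F) = 3 + ((K + K) - 5) = 3 + (2*K - 5) = 3 + (-5 + 2*K) = -2 + 2*K)
(q(Q(-4), 6)*(-20))*n = ((-2 + 2*(2 - 4))*(-20))*(-174) = ((-2 + 2*(-2))*(-20))*(-174) = ((-2 - 4)*(-20))*(-174) = -6*(-20)*(-174) = 120*(-174) = -20880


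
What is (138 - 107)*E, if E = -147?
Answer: -4557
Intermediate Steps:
(138 - 107)*E = (138 - 107)*(-147) = 31*(-147) = -4557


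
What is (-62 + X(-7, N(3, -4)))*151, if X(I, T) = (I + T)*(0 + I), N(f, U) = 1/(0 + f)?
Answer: -6946/3 ≈ -2315.3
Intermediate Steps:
N(f, U) = 1/f
X(I, T) = I*(I + T) (X(I, T) = (I + T)*I = I*(I + T))
(-62 + X(-7, N(3, -4)))*151 = (-62 - 7*(-7 + 1/3))*151 = (-62 - 7*(-7 + ⅓))*151 = (-62 - 7*(-20/3))*151 = (-62 + 140/3)*151 = -46/3*151 = -6946/3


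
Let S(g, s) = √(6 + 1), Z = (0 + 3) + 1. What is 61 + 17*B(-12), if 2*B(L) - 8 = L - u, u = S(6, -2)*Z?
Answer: 27 - 34*√7 ≈ -62.956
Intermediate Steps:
Z = 4 (Z = 3 + 1 = 4)
S(g, s) = √7
u = 4*√7 (u = √7*4 = 4*√7 ≈ 10.583)
B(L) = 4 + L/2 - 2*√7 (B(L) = 4 + (L - 4*√7)/2 = 4 + (L/2 - 2*√7) = 4 + L/2 - 2*√7)
61 + 17*B(-12) = 61 + 17*(4 + (½)*(-12) - 2*√7) = 61 + 17*(4 - 6 - 2*√7) = 61 + 17*(-2 - 2*√7) = 61 + (-34 - 34*√7) = 27 - 34*√7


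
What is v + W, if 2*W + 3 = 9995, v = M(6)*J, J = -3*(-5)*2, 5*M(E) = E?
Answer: 5032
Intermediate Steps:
M(E) = E/5
J = 30 (J = 15*2 = 30)
v = 36 (v = ((⅕)*6)*30 = (6/5)*30 = 36)
W = 4996 (W = -3/2 + (½)*9995 = -3/2 + 9995/2 = 4996)
v + W = 36 + 4996 = 5032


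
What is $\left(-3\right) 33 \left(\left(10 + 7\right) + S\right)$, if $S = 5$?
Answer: $-2178$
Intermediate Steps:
$\left(-3\right) 33 \left(\left(10 + 7\right) + S\right) = \left(-3\right) 33 \left(\left(10 + 7\right) + 5\right) = - 99 \left(17 + 5\right) = \left(-99\right) 22 = -2178$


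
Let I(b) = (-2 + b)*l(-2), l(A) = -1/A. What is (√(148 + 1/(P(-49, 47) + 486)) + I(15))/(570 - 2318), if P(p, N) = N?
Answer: -13/3496 - 3*√4671745/931684 ≈ -0.010678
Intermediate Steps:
I(b) = -1 + b/2 (I(b) = (-2 + b)*(-1/(-2)) = (-2 + b)*(-1*(-½)) = (-2 + b)*(½) = -1 + b/2)
(√(148 + 1/(P(-49, 47) + 486)) + I(15))/(570 - 2318) = (√(148 + 1/(47 + 486)) + (-1 + (½)*15))/(570 - 2318) = (√(148 + 1/533) + (-1 + 15/2))/(-1748) = (√(148 + 1/533) + 13/2)*(-1/1748) = (√(78885/533) + 13/2)*(-1/1748) = (3*√4671745/533 + 13/2)*(-1/1748) = (13/2 + 3*√4671745/533)*(-1/1748) = -13/3496 - 3*√4671745/931684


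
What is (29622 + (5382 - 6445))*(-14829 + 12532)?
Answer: -65600023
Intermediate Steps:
(29622 + (5382 - 6445))*(-14829 + 12532) = (29622 - 1063)*(-2297) = 28559*(-2297) = -65600023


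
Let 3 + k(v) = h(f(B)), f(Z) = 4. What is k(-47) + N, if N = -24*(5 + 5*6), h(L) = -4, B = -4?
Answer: -847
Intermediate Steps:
k(v) = -7 (k(v) = -3 - 4 = -7)
N = -840 (N = -24*(5 + 30) = -24*35 = -840)
k(-47) + N = -7 - 840 = -847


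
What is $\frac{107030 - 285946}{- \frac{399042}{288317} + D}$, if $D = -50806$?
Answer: $\frac{12896131093}{3662158136} \approx 3.5215$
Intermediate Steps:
$\frac{107030 - 285946}{- \frac{399042}{288317} + D} = \frac{107030 - 285946}{- \frac{399042}{288317} - 50806} = - \frac{178916}{\left(-399042\right) \frac{1}{288317} - 50806} = - \frac{178916}{- \frac{399042}{288317} - 50806} = - \frac{178916}{- \frac{14648632544}{288317}} = \left(-178916\right) \left(- \frac{288317}{14648632544}\right) = \frac{12896131093}{3662158136}$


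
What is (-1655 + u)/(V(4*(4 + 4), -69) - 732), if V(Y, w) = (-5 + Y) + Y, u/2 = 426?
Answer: 803/673 ≈ 1.1932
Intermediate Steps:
u = 852 (u = 2*426 = 852)
V(Y, w) = -5 + 2*Y
(-1655 + u)/(V(4*(4 + 4), -69) - 732) = (-1655 + 852)/((-5 + 2*(4*(4 + 4))) - 732) = -803/((-5 + 2*(4*8)) - 732) = -803/((-5 + 2*32) - 732) = -803/((-5 + 64) - 732) = -803/(59 - 732) = -803/(-673) = -803*(-1/673) = 803/673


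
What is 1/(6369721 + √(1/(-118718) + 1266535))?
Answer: 756200537678/4816786294698345709 - √17850498091750622/4816786294698345709 ≈ 1.5696e-7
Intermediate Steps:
1/(6369721 + √(1/(-118718) + 1266535)) = 1/(6369721 + √(-1/118718 + 1266535)) = 1/(6369721 + √(150360502129/118718)) = 1/(6369721 + √17850498091750622/118718)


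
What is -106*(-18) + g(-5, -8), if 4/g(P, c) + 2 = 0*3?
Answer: 1906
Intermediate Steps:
g(P, c) = -2 (g(P, c) = 4/(-2 + 0*3) = 4/(-2 + 0) = 4/(-2) = 4*(-½) = -2)
-106*(-18) + g(-5, -8) = -106*(-18) - 2 = 1908 - 2 = 1906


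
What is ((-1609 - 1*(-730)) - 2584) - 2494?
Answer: -5957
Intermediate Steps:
((-1609 - 1*(-730)) - 2584) - 2494 = ((-1609 + 730) - 2584) - 2494 = (-879 - 2584) - 2494 = -3463 - 2494 = -5957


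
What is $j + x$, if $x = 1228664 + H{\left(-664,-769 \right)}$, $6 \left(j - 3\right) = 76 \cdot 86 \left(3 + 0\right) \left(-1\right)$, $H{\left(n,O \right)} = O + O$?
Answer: $1223861$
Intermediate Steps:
$H{\left(n,O \right)} = 2 O$
$j = -3265$ ($j = 3 + \frac{76 \cdot 86 \left(3 + 0\right) \left(-1\right)}{6} = 3 + \frac{6536 \cdot 3 \left(-1\right)}{6} = 3 + \frac{6536 \left(-3\right)}{6} = 3 + \frac{1}{6} \left(-19608\right) = 3 - 3268 = -3265$)
$x = 1227126$ ($x = 1228664 + 2 \left(-769\right) = 1228664 - 1538 = 1227126$)
$j + x = -3265 + 1227126 = 1223861$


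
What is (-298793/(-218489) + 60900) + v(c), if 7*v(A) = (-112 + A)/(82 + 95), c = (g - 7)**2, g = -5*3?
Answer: 5495520275445/90235957 ≈ 60902.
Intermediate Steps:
g = -15
c = 484 (c = (-15 - 7)**2 = (-22)**2 = 484)
v(A) = -16/177 + A/1239 (v(A) = ((-112 + A)/(82 + 95))/7 = ((-112 + A)/177)/7 = ((-112 + A)*(1/177))/7 = (-112/177 + A/177)/7 = -16/177 + A/1239)
(-298793/(-218489) + 60900) + v(c) = (-298793/(-218489) + 60900) + (-16/177 + (1/1239)*484) = (-298793*(-1/218489) + 60900) + (-16/177 + 484/1239) = (298793/218489 + 60900) + 124/413 = 13306278893/218489 + 124/413 = 5495520275445/90235957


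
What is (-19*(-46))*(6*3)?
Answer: 15732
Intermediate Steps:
(-19*(-46))*(6*3) = 874*18 = 15732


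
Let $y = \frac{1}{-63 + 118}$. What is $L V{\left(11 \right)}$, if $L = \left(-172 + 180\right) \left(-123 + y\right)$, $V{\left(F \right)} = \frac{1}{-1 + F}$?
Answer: $- \frac{27056}{275} \approx -98.385$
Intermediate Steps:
$y = \frac{1}{55} \approx 0.018182$
$L = - \frac{54112}{55}$ ($L = \left(-172 + 180\right) \left(-123 + \frac{1}{55}\right) = 8 \left(- \frac{6764}{55}\right) = - \frac{54112}{55} \approx -983.85$)
$L V{\left(11 \right)} = - \frac{54112}{55 \left(-1 + 11\right)} = - \frac{54112}{55 \cdot 10} = \left(- \frac{54112}{55}\right) \frac{1}{10} = - \frac{27056}{275}$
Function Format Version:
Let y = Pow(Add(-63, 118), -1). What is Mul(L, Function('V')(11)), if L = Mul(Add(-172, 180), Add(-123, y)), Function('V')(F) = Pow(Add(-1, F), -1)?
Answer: Rational(-27056, 275) ≈ -98.385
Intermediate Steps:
y = Rational(1, 55) (y = Pow(55, -1) = Rational(1, 55) ≈ 0.018182)
L = Rational(-54112, 55) (L = Mul(Add(-172, 180), Add(-123, Rational(1, 55))) = Mul(8, Rational(-6764, 55)) = Rational(-54112, 55) ≈ -983.85)
Mul(L, Function('V')(11)) = Mul(Rational(-54112, 55), Pow(Add(-1, 11), -1)) = Mul(Rational(-54112, 55), Pow(10, -1)) = Mul(Rational(-54112, 55), Rational(1, 10)) = Rational(-27056, 275)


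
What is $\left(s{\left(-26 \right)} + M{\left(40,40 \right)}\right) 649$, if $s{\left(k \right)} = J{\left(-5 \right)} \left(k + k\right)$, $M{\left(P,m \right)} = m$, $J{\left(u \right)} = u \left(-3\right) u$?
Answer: $2557060$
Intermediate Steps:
$J{\left(u \right)} = - 3 u^{2}$ ($J{\left(u \right)} = - 3 u u = - 3 u^{2}$)
$s{\left(k \right)} = - 150 k$ ($s{\left(k \right)} = - 3 \left(-5\right)^{2} \left(k + k\right) = \left(-3\right) 25 \cdot 2 k = - 75 \cdot 2 k = - 150 k$)
$\left(s{\left(-26 \right)} + M{\left(40,40 \right)}\right) 649 = \left(\left(-150\right) \left(-26\right) + 40\right) 649 = \left(3900 + 40\right) 649 = 3940 \cdot 649 = 2557060$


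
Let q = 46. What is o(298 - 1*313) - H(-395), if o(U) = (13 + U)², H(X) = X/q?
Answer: 579/46 ≈ 12.587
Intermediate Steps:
H(X) = X/46
o(298 - 1*313) - H(-395) = (13 + (298 - 1*313))² - (-395)/46 = (13 + (298 - 313))² - 1*(-395/46) = (13 - 15)² + 395/46 = (-2)² + 395/46 = 4 + 395/46 = 579/46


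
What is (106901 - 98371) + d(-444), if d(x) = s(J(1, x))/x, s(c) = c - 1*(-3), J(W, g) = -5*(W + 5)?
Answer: 1262449/148 ≈ 8530.1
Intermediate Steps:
J(W, g) = -25 - 5*W (J(W, g) = -5*(5 + W) = -25 - 5*W)
s(c) = 3 + c (s(c) = c + 3 = 3 + c)
d(x) = -27/x (d(x) = (3 + (-25 - 5*1))/x = (3 + (-25 - 5))/x = (3 - 30)/x = -27/x)
(106901 - 98371) + d(-444) = (106901 - 98371) - 27/(-444) = 8530 - 27*(-1/444) = 8530 + 9/148 = 1262449/148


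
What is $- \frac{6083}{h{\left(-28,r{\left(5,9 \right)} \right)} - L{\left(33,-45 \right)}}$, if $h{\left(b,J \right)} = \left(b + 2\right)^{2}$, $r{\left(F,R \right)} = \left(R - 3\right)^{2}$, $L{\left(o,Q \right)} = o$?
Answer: $- \frac{6083}{643} \approx -9.4603$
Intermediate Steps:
$r{\left(F,R \right)} = \left(-3 + R\right)^{2}$
$h{\left(b,J \right)} = \left(2 + b\right)^{2}$
$- \frac{6083}{h{\left(-28,r{\left(5,9 \right)} \right)} - L{\left(33,-45 \right)}} = - \frac{6083}{\left(2 - 28\right)^{2} - 33} = - \frac{6083}{\left(-26\right)^{2} - 33} = - \frac{6083}{676 - 33} = - \frac{6083}{643}$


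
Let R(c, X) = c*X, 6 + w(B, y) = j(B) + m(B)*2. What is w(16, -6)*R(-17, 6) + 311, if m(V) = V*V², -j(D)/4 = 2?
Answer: -833845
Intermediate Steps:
j(D) = -8 (j(D) = -4*2 = -8)
m(V) = V³
w(B, y) = -14 + 2*B³ (w(B, y) = -6 + (-8 + B³*2) = -6 + (-8 + 2*B³) = -14 + 2*B³)
R(c, X) = X*c
w(16, -6)*R(-17, 6) + 311 = (-14 + 2*16³)*(6*(-17)) + 311 = (-14 + 2*4096)*(-102) + 311 = (-14 + 8192)*(-102) + 311 = 8178*(-102) + 311 = -834156 + 311 = -833845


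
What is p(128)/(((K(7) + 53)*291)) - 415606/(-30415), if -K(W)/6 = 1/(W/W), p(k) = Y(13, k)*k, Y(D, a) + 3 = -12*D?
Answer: 1688412394/138661985 ≈ 12.176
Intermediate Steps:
Y(D, a) = -3 - 12*D
p(k) = -159*k (p(k) = (-3 - 12*13)*k = (-3 - 156)*k = -159*k)
K(W) = -6 (K(W) = -6/(W/W) = -6/1 = -6*1 = -6)
p(128)/(((K(7) + 53)*291)) - 415606/(-30415) = (-159*128)/(((-6 + 53)*291)) - 415606/(-30415) = -20352/(47*291) - 415606*(-1/30415) = -20352/13677 + 415606/30415 = -20352*1/13677 + 415606/30415 = -6784/4559 + 415606/30415 = 1688412394/138661985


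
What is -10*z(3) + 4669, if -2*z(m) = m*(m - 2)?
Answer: 4684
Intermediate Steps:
z(m) = -m*(-2 + m)/2 (z(m) = -m*(m - 2)/2 = -m*(-2 + m)/2)
-10*z(3) + 4669 = -5*3*(2 - 1*3) + 4669 = -5*3*(2 - 3) + 4669 = -5*3*(-1) + 4669 = -10*(-3/2) + 4669 = 15 + 4669 = 4684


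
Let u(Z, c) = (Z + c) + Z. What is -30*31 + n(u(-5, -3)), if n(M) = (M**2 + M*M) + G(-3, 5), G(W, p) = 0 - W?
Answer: -589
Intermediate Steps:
u(Z, c) = c + 2*Z
G(W, p) = -W
n(M) = 3 + 2*M**2 (n(M) = (M**2 + M*M) - 1*(-3) = (M**2 + M**2) + 3 = 2*M**2 + 3 = 3 + 2*M**2)
-30*31 + n(u(-5, -3)) = -30*31 + (3 + 2*(-3 + 2*(-5))**2) = -930 + (3 + 2*(-3 - 10)**2) = -930 + (3 + 2*(-13)**2) = -930 + (3 + 2*169) = -930 + (3 + 338) = -930 + 341 = -589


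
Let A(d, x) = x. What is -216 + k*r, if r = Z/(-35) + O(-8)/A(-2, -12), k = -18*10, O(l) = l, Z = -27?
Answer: -3324/7 ≈ -474.86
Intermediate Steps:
k = -180
r = 151/105 (r = -27/(-35) - 8/(-12) = -27*(-1/35) - 8*(-1/12) = 27/35 + 2/3 = 151/105 ≈ 1.4381)
-216 + k*r = -216 - 180*151/105 = -216 - 1812/7 = -3324/7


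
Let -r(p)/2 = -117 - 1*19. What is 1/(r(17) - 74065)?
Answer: -1/73793 ≈ -1.3551e-5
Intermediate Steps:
r(p) = 272 (r(p) = -2*(-117 - 1*19) = -2*(-117 - 19) = -2*(-136) = 272)
1/(r(17) - 74065) = 1/(272 - 74065) = 1/(-73793) = -1/73793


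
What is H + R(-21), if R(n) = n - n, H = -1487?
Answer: -1487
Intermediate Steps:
R(n) = 0
H + R(-21) = -1487 + 0 = -1487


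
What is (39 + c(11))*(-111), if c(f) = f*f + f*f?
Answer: -31191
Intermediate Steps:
c(f) = 2*f² (c(f) = f² + f² = 2*f²)
(39 + c(11))*(-111) = (39 + 2*11²)*(-111) = (39 + 2*121)*(-111) = (39 + 242)*(-111) = 281*(-111) = -31191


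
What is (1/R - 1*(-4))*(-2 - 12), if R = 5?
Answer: -294/5 ≈ -58.800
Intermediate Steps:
(1/R - 1*(-4))*(-2 - 12) = (1/5 - 1*(-4))*(-2 - 12) = (⅕ + 4)*(-14) = (21/5)*(-14) = -294/5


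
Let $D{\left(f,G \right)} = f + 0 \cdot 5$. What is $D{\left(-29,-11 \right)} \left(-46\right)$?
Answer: $1334$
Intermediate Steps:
$D{\left(f,G \right)} = f$ ($D{\left(f,G \right)} = f + 0 = f$)
$D{\left(-29,-11 \right)} \left(-46\right) = \left(-29\right) \left(-46\right) = 1334$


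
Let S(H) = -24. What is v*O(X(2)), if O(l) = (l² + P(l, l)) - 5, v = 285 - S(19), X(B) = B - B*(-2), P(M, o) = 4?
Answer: 10815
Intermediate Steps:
X(B) = 3*B (X(B) = B - (-2)*B = B + 2*B = 3*B)
v = 309 (v = 285 - 1*(-24) = 285 + 24 = 309)
O(l) = -1 + l² (O(l) = (l² + 4) - 5 = (4 + l²) - 5 = -1 + l²)
v*O(X(2)) = 309*(-1 + (3*2)²) = 309*(-1 + 6²) = 309*(-1 + 36) = 309*35 = 10815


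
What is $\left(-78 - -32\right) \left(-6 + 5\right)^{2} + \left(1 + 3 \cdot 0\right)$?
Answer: $-45$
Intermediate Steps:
$\left(-78 - -32\right) \left(-6 + 5\right)^{2} + \left(1 + 3 \cdot 0\right) = \left(-78 + 32\right) \left(-1\right)^{2} + \left(1 + 0\right) = \left(-46\right) 1 + 1 = -46 + 1 = -45$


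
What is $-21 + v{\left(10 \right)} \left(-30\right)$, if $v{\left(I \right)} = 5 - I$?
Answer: $129$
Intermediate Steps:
$-21 + v{\left(10 \right)} \left(-30\right) = -21 + \left(5 - 10\right) \left(-30\right) = -21 - -150 = -21 + 150 = 129$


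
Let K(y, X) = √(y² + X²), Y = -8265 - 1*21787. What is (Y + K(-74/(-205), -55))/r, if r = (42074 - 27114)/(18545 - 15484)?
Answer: -2090663/340 + 3061*√127131101/3066800 ≈ -6137.8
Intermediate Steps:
r = 14960/3061 ≈ 4.8873
Y = -30052 (Y = -8265 - 21787 = -30052)
K(y, X) = √(X² + y²)
(Y + K(-74/(-205), -55))/r = (-30052 + √((-55)² + (-74/(-205))²))/(14960/3061) = (-30052 + √(3025 + (-74*(-1/205))²))*(3061/14960) = (-30052 + √(3025 + (74/205)²))*(3061/14960) = (-30052 + √(3025 + 5476/42025))*(3061/14960) = (-30052 + √(127131101/42025))*(3061/14960) = (-30052 + √127131101/205)*(3061/14960) = -2090663/340 + 3061*√127131101/3066800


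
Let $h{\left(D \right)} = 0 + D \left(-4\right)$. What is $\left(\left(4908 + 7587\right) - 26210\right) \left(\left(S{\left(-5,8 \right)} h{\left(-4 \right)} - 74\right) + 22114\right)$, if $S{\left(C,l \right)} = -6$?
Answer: $-300961960$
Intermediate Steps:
$h{\left(D \right)} = - 4 D$ ($h{\left(D \right)} = 0 - 4 D = - 4 D$)
$\left(\left(4908 + 7587\right) - 26210\right) \left(\left(S{\left(-5,8 \right)} h{\left(-4 \right)} - 74\right) + 22114\right) = \left(\left(4908 + 7587\right) - 26210\right) \left(\left(- 6 \left(\left(-4\right) \left(-4\right)\right) - 74\right) + 22114\right) = \left(12495 - 26210\right) \left(\left(\left(-6\right) 16 - 74\right) + 22114\right) = - 13715 \left(\left(-96 - 74\right) + 22114\right) = - 13715 \left(-170 + 22114\right) = \left(-13715\right) 21944 = -300961960$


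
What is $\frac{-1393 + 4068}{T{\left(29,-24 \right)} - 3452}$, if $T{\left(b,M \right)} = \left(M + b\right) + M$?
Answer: $- \frac{2675}{3471} \approx -0.77067$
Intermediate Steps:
$T{\left(b,M \right)} = b + 2 M$
$\frac{-1393 + 4068}{T{\left(29,-24 \right)} - 3452} = \frac{-1393 + 4068}{\left(29 + 2 \left(-24\right)\right) - 3452} = \frac{2675}{\left(29 - 48\right) - 3452} = \frac{2675}{-19 - 3452} = \frac{2675}{-3471} = 2675 \left(- \frac{1}{3471}\right) = - \frac{2675}{3471}$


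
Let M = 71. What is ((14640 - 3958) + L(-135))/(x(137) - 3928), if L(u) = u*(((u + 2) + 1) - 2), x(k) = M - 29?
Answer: -14386/1943 ≈ -7.4040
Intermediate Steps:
x(k) = 42 (x(k) = 71 - 29 = 42)
L(u) = u*(1 + u) (L(u) = u*(((2 + u) + 1) - 2) = u*((3 + u) - 2) = u*(1 + u))
((14640 - 3958) + L(-135))/(x(137) - 3928) = ((14640 - 3958) - 135*(1 - 135))/(42 - 3928) = (10682 - 135*(-134))/(-3886) = (10682 + 18090)*(-1/3886) = 28772*(-1/3886) = -14386/1943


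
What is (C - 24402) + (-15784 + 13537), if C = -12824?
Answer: -39473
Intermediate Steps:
(C - 24402) + (-15784 + 13537) = (-12824 - 24402) + (-15784 + 13537) = -37226 - 2247 = -39473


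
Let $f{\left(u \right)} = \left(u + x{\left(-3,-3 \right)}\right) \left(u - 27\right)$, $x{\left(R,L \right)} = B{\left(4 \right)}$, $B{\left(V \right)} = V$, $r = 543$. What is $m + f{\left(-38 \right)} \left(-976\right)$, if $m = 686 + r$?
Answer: $-2155731$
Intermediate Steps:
$x{\left(R,L \right)} = 4$
$f{\left(u \right)} = \left(-27 + u\right) \left(4 + u\right)$ ($f{\left(u \right)} = \left(u + 4\right) \left(u - 27\right) = \left(4 + u\right) \left(-27 + u\right) = \left(-27 + u\right) \left(4 + u\right)$)
$m = 1229$ ($m = 686 + 543 = 1229$)
$m + f{\left(-38 \right)} \left(-976\right) = 1229 + \left(-108 + \left(-38\right)^{2} - -874\right) \left(-976\right) = 1229 + \left(-108 + 1444 + 874\right) \left(-976\right) = 1229 + 2210 \left(-976\right) = 1229 - 2156960 = -2155731$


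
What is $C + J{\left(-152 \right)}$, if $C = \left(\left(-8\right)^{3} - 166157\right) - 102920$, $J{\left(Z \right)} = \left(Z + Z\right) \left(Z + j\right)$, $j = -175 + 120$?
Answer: $-206661$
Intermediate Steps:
$j = -55$
$J{\left(Z \right)} = 2 Z \left(-55 + Z\right)$ ($J{\left(Z \right)} = \left(Z + Z\right) \left(Z - 55\right) = 2 Z \left(-55 + Z\right)$)
$C = -269589$ ($C = \left(-512 - 166157\right) - 102920 = -166669 - 102920 = -269589$)
$C + J{\left(-152 \right)} = -269589 + 2 \left(-152\right) \left(-55 - 152\right) = -269589 + 2 \left(-152\right) \left(-207\right) = -269589 + 62928 = -206661$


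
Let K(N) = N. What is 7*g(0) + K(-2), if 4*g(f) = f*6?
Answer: -2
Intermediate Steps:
g(f) = 3*f/2 (g(f) = (f*6)/4 = (6*f)/4 = 3*f/2)
7*g(0) + K(-2) = 7*((3/2)*0) - 2 = 7*0 - 2 = 0 - 2 = -2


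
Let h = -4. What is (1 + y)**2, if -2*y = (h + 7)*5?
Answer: 169/4 ≈ 42.250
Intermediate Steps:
y = -15/2 (y = -(-4 + 7)*5/2 = -3*5/2 = -1/2*15 = -15/2 ≈ -7.5000)
(1 + y)**2 = (1 - 15/2)**2 = (-13/2)**2 = 169/4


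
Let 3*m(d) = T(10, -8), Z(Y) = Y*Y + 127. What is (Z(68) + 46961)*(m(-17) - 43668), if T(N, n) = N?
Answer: -6773961728/3 ≈ -2.2580e+9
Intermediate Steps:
Z(Y) = 127 + Y² (Z(Y) = Y² + 127 = 127 + Y²)
m(d) = 10/3 (m(d) = (⅓)*10 = 10/3)
(Z(68) + 46961)*(m(-17) - 43668) = ((127 + 68²) + 46961)*(10/3 - 43668) = ((127 + 4624) + 46961)*(-130994/3) = (4751 + 46961)*(-130994/3) = 51712*(-130994/3) = -6773961728/3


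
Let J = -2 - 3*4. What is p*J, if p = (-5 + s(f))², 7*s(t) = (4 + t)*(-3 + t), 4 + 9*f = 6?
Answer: -28652450/45927 ≈ -623.87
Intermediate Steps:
f = 2/9 (f = -4/9 + (⅑)*6 = -4/9 + ⅔ = 2/9 ≈ 0.22222)
s(t) = (-3 + t)*(4 + t)/7 (s(t) = ((4 + t)*(-3 + t))/7 = ((-3 + t)*(4 + t))/7 = (-3 + t)*(4 + t)/7)
J = -14 (J = -2 - 12 = -14)
p = 14326225/321489 (p = (-5 + (-12/7 + (⅐)*(2/9) + (2/9)²/7))² = (-5 + (-12/7 + 2/63 + (⅐)*(4/81)))² = (-5 + (-12/7 + 2/63 + 4/567))² = (-5 - 950/567)² = (-3785/567)² = 14326225/321489 ≈ 44.562)
p*J = (14326225/321489)*(-14) = -28652450/45927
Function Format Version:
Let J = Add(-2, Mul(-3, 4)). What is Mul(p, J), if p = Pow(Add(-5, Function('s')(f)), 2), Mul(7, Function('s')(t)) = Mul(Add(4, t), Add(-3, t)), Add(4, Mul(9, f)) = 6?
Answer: Rational(-28652450, 45927) ≈ -623.87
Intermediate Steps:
f = Rational(2, 9) (f = Add(Rational(-4, 9), Mul(Rational(1, 9), 6)) = Add(Rational(-4, 9), Rational(2, 3)) = Rational(2, 9) ≈ 0.22222)
Function('s')(t) = Mul(Rational(1, 7), Add(-3, t), Add(4, t)) (Function('s')(t) = Mul(Rational(1, 7), Mul(Add(4, t), Add(-3, t))) = Mul(Rational(1, 7), Mul(Add(-3, t), Add(4, t))) = Mul(Rational(1, 7), Add(-3, t), Add(4, t)))
J = -14 (J = Add(-2, -12) = -14)
p = Rational(14326225, 321489) (p = Pow(Add(-5, Add(Rational(-12, 7), Mul(Rational(1, 7), Rational(2, 9)), Mul(Rational(1, 7), Pow(Rational(2, 9), 2)))), 2) = Pow(Add(-5, Add(Rational(-12, 7), Rational(2, 63), Mul(Rational(1, 7), Rational(4, 81)))), 2) = Pow(Add(-5, Add(Rational(-12, 7), Rational(2, 63), Rational(4, 567))), 2) = Pow(Add(-5, Rational(-950, 567)), 2) = Pow(Rational(-3785, 567), 2) = Rational(14326225, 321489) ≈ 44.562)
Mul(p, J) = Mul(Rational(14326225, 321489), -14) = Rational(-28652450, 45927)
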